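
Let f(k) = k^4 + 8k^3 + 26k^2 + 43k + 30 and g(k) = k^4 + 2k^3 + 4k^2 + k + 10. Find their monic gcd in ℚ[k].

Repeated division with remainder:
  k^4 + 8k^3 + 26k^2 + 43k + 30 = (k^4 + 2k^3 + 4k^2 + k + 10) + (6k^3 + 22k^2 + 42k + 20)
  k^4 + 2k^3 + 4k^2 + k + 10 = ((1/6)k − 5/18)(6k^3 + 22k^2 + 42k + 20) + ((28/9)k^2 + (28/3)k + 140/9)
  6k^3 + 22k^2 + 42k + 20 = ((27/14)k + 9/7)((28/9)k^2 + (28/3)k + 140/9) + (0)
Last nonzero remainder: (28/9)k^2 + (28/3)k + 140/9. Dividing through by 28/9 gives the monic gcd k^2 + 3k + 5.

k^2 + 3k + 5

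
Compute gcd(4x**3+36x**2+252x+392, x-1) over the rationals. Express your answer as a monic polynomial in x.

1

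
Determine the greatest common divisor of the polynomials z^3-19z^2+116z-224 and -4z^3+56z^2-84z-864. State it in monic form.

Repeated division with remainder:
  z^3-19z^2+116z-224 = (-1/4)(-4z^3+56z^2-84z-864) + (-5z^2+95z-440)
  -4z^3+56z^2-84z-864 = ((4/5)z+4)(-5z^2+95z-440) + (-112z+896)
  -5z^2+95z-440 = ((5/112)z-55/112)(-112z+896) + (0)
Last nonzero remainder: -112z+896. Dividing through by -112 gives the monic gcd z-8.

z-8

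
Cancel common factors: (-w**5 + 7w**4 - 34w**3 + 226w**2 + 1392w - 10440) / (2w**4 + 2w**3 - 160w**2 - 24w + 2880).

By polynomial division,
  -w**5 + 7w**4 - 34w**3 + 226w**2 + 1392w - 10440 = (-(1/2)w + 4)(2w**4 + 2w**3 - 160w**2 - 24w + 2880) + (-122w**3 + 854w**2 + 2928w - 21960)
  2w**4 + 2w**3 - 160w**2 - 24w + 2880 = (-(1/61)w - 8/61)(-122w**3 + 854w**2 + 2928w - 21960) + (0)
Last nonzero remainder: -122w**3 + 854w**2 + 2928w - 21960. Dividing through by -122 gives the monic gcd w**3 - 7w**2 - 24w + 180.
Cancel w**3 - 7w**2 - 24w + 180 from numerator and denominator to get the reduced form.

(-w**2 - 58)/(2w + 16)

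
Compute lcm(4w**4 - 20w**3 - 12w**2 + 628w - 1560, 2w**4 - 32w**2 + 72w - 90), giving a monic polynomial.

w**6 - 7w**5 + 10w**4 + 148w**3 - 713w**2 + 1251w - 1170

Apply the Euclidean algorithm:
  4w**4 - 20w**3 - 12w**2 + 628w - 1560 = (2)(2w**4 - 32w**2 + 72w - 90) + (-20w**3 + 52w**2 + 484w - 1380)
  2w**4 - 32w**2 + 72w - 90 = (-(1/10)w - 13/50)(-20w**3 + 52w**2 + 484w - 1380) + ((748/25)w**2 + (1496/25)w - 2244/5)
  -20w**3 + 52w**2 + 484w - 1380 = (-(125/187)w + 575/187)((748/25)w**2 + (1496/25)w - 2244/5) + (0)
Last nonzero remainder: (748/25)w**2 + (1496/25)w - 2244/5. Dividing through by 748/25 gives the monic gcd w**2 + 2w - 15.
Then lcm(f, g) = f·g / gcd(f, g); expanding and making the result monic gives the answer.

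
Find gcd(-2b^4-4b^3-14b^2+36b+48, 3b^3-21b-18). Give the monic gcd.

By polynomial division,
  -2b^4-4b^3-14b^2+36b+48 = (-(2/3)b-4/3)(3b^3-21b-18) + (-28b^2-4b+24)
  3b^3-21b-18 = (-(3/28)b+3/196)(-28b^2-4b+24) + (-(900/49)b-900/49)
  -28b^2-4b+24 = ((343/225)b-98/75)(-(900/49)b-900/49) + (0)
Last nonzero remainder: -(900/49)b-900/49. Dividing through by -900/49 gives the monic gcd b+1.

b+1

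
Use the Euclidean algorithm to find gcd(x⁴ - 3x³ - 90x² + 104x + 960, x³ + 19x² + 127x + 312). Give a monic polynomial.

Apply the Euclidean algorithm:
  x⁴ - 3x³ - 90x² + 104x + 960 = (x - 22)(x³ + 19x² + 127x + 312) + (201x² + 2586x + 7824)
  x³ + 19x² + 127x + 312 = ((1/201)x + 137/4489)(201x² + 2586x + 7824) + ((41085/4489)x + 328680/4489)
  201x² + 2586x + 7824 = ((300763/13695)x + 1463414/13695)((41085/4489)x + 328680/4489) + (0)
Last nonzero remainder: (41085/4489)x + 328680/4489. Dividing through by 41085/4489 gives the monic gcd x + 8.

x + 8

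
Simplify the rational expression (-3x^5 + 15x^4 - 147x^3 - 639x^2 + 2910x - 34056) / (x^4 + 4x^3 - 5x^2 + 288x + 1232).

(-3x^3 - 6x^2 - 57x - 774)/(x^2 + 11x + 28)

Euclidean algorithm in ℚ[x]:
  -3x^5 + 15x^4 - 147x^3 - 639x^2 + 2910x - 34056 = (-3x + 27)(x^4 + 4x^3 - 5x^2 + 288x + 1232) + (-270x^3 + 360x^2 - 1170x - 67320)
  x^4 + 4x^3 - 5x^2 + 288x + 1232 = (-(1/270)x - 8/405)(-270x^3 + 360x^2 - 1170x - 67320) + (-(20/9)x^2 + (140/9)x - 880/9)
  -270x^3 + 360x^2 - 1170x - 67320 = ((243/2)x + 1377/2)(-(20/9)x^2 + (140/9)x - 880/9) + (0)
Last nonzero remainder: -(20/9)x^2 + (140/9)x - 880/9. Dividing through by -20/9 gives the monic gcd x^2 - 7x + 44.
Cancel x^2 - 7x + 44 from numerator and denominator to get the reduced form.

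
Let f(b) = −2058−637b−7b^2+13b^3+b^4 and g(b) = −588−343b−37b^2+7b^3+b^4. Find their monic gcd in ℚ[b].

−49+b^2

Euclidean algorithm in ℚ[b]:
  b^4+13b^3−7b^2−637b−2058 = (b^4+7b^3−37b^2−343b−588) + (6b^3+30b^2−294b−1470)
  b^4+7b^3−37b^2−343b−588 = ((1/6)b+1/3)(6b^3+30b^2−294b−1470) + (2b^2−98)
  6b^3+30b^2−294b−1470 = (3b+15)(2b^2−98) + (0)
Last nonzero remainder: 2b^2−98. Dividing through by 2 gives the monic gcd b^2−49.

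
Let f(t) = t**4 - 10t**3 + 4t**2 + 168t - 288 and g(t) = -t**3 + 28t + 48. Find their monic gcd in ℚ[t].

t**2 - 2t - 24

Euclidean algorithm in ℚ[t]:
  t**4 - 10t**3 + 4t**2 + 168t - 288 = (-t + 10)(-t**3 + 28t + 48) + (32t**2 - 64t - 768)
  -t**3 + 28t + 48 = (-(1/32)t - 1/16)(32t**2 - 64t - 768) + (0)
Last nonzero remainder: 32t**2 - 64t - 768. Dividing through by 32 gives the monic gcd t**2 - 2t - 24.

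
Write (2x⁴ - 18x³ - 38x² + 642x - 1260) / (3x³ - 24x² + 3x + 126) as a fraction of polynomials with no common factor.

(2x² + 2x - 60)/(3x + 6)

Repeated division with remainder:
  2x⁴ - 18x³ - 38x² + 642x - 1260 = ((2/3)x - 2/3)(3x³ - 24x² + 3x + 126) + (-56x² + 560x - 1176)
  3x³ - 24x² + 3x + 126 = (-(3/56)x - 3/28)(-56x² + 560x - 1176) + (0)
Last nonzero remainder: -56x² + 560x - 1176. Dividing through by -56 gives the monic gcd x² - 10x + 21.
Cancel x² - 10x + 21 from numerator and denominator to get the reduced form.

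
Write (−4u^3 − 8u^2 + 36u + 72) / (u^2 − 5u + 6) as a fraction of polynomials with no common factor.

By polynomial division,
  −4u^3 − 8u^2 + 36u + 72 = (−4u − 28)(u^2 − 5u + 6) + (−80u + 240)
  u^2 − 5u + 6 = (−(1/80)u + 1/40)(−80u + 240) + (0)
Last nonzero remainder: −80u + 240. Dividing through by −80 gives the monic gcd u − 3.
Cancel u − 3 from numerator and denominator to get the reduced form.

(−4u^2 − 20u − 24)/(u − 2)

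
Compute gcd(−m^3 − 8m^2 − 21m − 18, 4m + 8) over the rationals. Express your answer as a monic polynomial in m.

m + 2

By polynomial division,
  −m^3 − 8m^2 − 21m − 18 = (−(1/4)m^2 − (3/2)m − 9/4)(4m + 8) + (0)
Last nonzero remainder: 4m + 8. Dividing through by 4 gives the monic gcd m + 2.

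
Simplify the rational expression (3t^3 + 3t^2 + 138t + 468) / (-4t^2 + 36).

(-3t^2 + 6t - 156)/(4t - 12)

By polynomial division,
  3t^3 + 3t^2 + 138t + 468 = (-(3/4)t - 3/4)(-4t^2 + 36) + (165t + 495)
  -4t^2 + 36 = (-(4/165)t + 4/55)(165t + 495) + (0)
Last nonzero remainder: 165t + 495. Dividing through by 165 gives the monic gcd t + 3.
Cancel t + 3 from numerator and denominator to get the reduced form.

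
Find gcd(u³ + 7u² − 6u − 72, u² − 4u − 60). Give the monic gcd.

Repeated division with remainder:
  u³ + 7u² − 6u − 72 = (u + 11)(u² − 4u − 60) + (98u + 588)
  u² − 4u − 60 = ((1/98)u − 5/49)(98u + 588) + (0)
Last nonzero remainder: 98u + 588. Dividing through by 98 gives the monic gcd u + 6.

u + 6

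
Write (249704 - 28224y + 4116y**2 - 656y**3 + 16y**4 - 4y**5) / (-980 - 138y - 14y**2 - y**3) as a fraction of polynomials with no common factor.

(-2548 + 392y - 32y**2 + 4y**3)/(10 + y)

Euclidean algorithm in ℚ[y]:
  -4y**5 + 16y**4 - 656y**3 + 4116y**2 - 28224y + 249704 = (4y**2 - 72y + 1112)(-y**3 - 14y**2 - 138y - 980) + (13668y**2 + 54672y + 1339464)
  -y**3 - 14y**2 - 138y - 980 = (-(1/13668)y - 5/6834)(13668y**2 + 54672y + 1339464) + (0)
Last nonzero remainder: 13668y**2 + 54672y + 1339464. Dividing through by 13668 gives the monic gcd y**2 + 4y + 98.
Cancel y**2 + 4y + 98 from numerator and denominator to get the reduced form.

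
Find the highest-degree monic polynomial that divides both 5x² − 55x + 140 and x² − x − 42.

Apply the Euclidean algorithm:
  5x² − 55x + 140 = (5)(x² − x − 42) + (−50x + 350)
  x² − x − 42 = (−(1/50)x − 3/25)(−50x + 350) + (0)
Last nonzero remainder: −50x + 350. Dividing through by −50 gives the monic gcd x − 7.

x − 7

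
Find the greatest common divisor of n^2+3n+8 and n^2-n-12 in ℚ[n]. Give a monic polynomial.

1

By polynomial division,
  n^2+3n+8 = (n^2-n-12) + (4n+20)
  n^2-n-12 = ((1/4)n-3/2)(4n+20) + (18)
  4n+20 = ((2/9)n+10/9)(18) + (0)
The last nonzero remainder is the constant 18, so the polynomials are coprime and gcd = 1.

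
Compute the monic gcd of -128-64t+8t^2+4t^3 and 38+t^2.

1

By polynomial division,
  4t^3+8t^2-64t-128 = (4t+8)(t^2+38) + (-216t-432)
  t^2+38 = (-(1/216)t+1/108)(-216t-432) + (42)
  -216t-432 = (-(36/7)t-72/7)(42) + (0)
The last nonzero remainder is the constant 42, so the polynomials are coprime and gcd = 1.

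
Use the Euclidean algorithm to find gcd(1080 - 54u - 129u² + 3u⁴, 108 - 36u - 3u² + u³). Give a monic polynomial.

18 - 9u + u²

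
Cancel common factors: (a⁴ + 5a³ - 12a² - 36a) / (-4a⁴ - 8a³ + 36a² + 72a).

Repeated division with remainder:
  a⁴ + 5a³ - 12a² - 36a = (-1/4)(-4a⁴ - 8a³ + 36a² + 72a) + (3a³ - 3a² - 18a)
  -4a⁴ - 8a³ + 36a² + 72a = (-(4/3)a - 4)(3a³ - 3a² - 18a) + (0)
Last nonzero remainder: 3a³ - 3a² - 18a. Dividing through by 3 gives the monic gcd a³ - a² - 6a.
Cancel a³ - a² - 6a from numerator and denominator to get the reduced form.

(-a - 6)/(4a + 12)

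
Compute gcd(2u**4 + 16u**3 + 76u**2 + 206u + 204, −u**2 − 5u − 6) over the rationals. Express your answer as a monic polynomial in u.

u**2 + 5u + 6

Euclidean algorithm in ℚ[u]:
  2u**4 + 16u**3 + 76u**2 + 206u + 204 = (−2u**2 − 6u − 34)(−u**2 − 5u − 6) + (0)
Last nonzero remainder: −u**2 − 5u − 6. Dividing through by −1 gives the monic gcd u**2 + 5u + 6.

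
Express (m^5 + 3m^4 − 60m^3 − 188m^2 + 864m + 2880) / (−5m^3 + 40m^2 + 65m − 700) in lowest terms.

Apply the Euclidean algorithm:
  m^5 + 3m^4 − 60m^3 − 188m^2 + 864m + 2880 = (−(1/5)m^2 − (11/5)m − 41/5)(−5m^3 + 40m^2 + 65m − 700) + (143m^2 − 143m − 2860)
  −5m^3 + 40m^2 + 65m − 700 = (−(5/143)m + 35/143)(143m^2 − 143m − 2860) + (0)
Last nonzero remainder: 143m^2 − 143m − 2860. Dividing through by 143 gives the monic gcd m^2 − m − 20.
Cancel m^2 − m − 20 from numerator and denominator to get the reduced form.

(−m^3 − 4m^2 + 36m + 144)/(5m − 35)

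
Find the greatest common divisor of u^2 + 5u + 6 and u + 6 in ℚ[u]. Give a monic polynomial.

By polynomial division,
  u^2 + 5u + 6 = (u - 1)(u + 6) + (12)
  u + 6 = ((1/12)u + 1/2)(12) + (0)
The last nonzero remainder is the constant 12, so the polynomials are coprime and gcd = 1.

1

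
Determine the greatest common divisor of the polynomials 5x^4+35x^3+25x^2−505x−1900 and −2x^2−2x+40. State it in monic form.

Apply the Euclidean algorithm:
  5x^4+35x^3+25x^2−505x−1900 = (−(5/2)x^2−15x−95/2)(−2x^2−2x+40) + (0)
Last nonzero remainder: −2x^2−2x+40. Dividing through by −2 gives the monic gcd x^2+x−20.

x^2+x−20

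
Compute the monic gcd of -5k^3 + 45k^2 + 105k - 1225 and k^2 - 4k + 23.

1

Euclidean algorithm in ℚ[k]:
  -5k^3 + 45k^2 + 105k - 1225 = (-5k + 25)(k^2 - 4k + 23) + (320k - 1800)
  k^2 - 4k + 23 = ((1/320)k + 13/2560)(320k - 1800) + (2057/64)
  320k - 1800 = ((20480/2057)k - 115200/2057)(2057/64) + (0)
The last nonzero remainder is the constant 2057/64, so the polynomials are coprime and gcd = 1.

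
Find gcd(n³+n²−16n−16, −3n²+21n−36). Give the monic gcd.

n−4

Euclidean algorithm in ℚ[n]:
  n³+n²−16n−16 = (−(1/3)n−8/3)(−3n²+21n−36) + (28n−112)
  −3n²+21n−36 = (−(3/28)n+9/28)(28n−112) + (0)
Last nonzero remainder: 28n−112. Dividing through by 28 gives the monic gcd n−4.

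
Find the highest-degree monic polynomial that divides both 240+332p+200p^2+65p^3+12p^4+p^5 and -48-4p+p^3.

By polynomial division,
  p^5+12p^4+65p^3+200p^2+332p+240 = (p^2+12p+69)(p^3-4p-48) + (296p^2+1184p+3552)
  p^3-4p-48 = ((1/296)p-1/74)(296p^2+1184p+3552) + (0)
Last nonzero remainder: 296p^2+1184p+3552. Dividing through by 296 gives the monic gcd p^2+4p+12.

12+4p+p^2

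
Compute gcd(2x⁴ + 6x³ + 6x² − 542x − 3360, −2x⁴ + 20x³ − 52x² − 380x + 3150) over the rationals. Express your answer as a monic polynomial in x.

x² − 2x − 35

By polynomial division,
  2x⁴ + 6x³ + 6x² − 542x − 3360 = (−1)(−2x⁴ + 20x³ − 52x² − 380x + 3150) + (26x³ − 46x² − 922x − 210)
  −2x⁴ + 20x³ − 52x² − 380x + 3150 = (−(1/13)x + 107/169)(26x³ − 46x² − 922x − 210) + (−(15852/169)x² + (31704/169)x + 554820/169)
  26x³ − 46x² − 922x − 210 = (−(2197/7926)x − 169/2642)(−(15852/169)x² + (31704/169)x + 554820/169) + (0)
Last nonzero remainder: −(15852/169)x² + (31704/169)x + 554820/169. Dividing through by −15852/169 gives the monic gcd x² − 2x − 35.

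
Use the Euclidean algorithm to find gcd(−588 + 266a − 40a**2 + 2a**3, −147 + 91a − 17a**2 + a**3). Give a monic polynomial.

49 − 14a + a**2

Euclidean algorithm in ℚ[a]:
  2a**3 − 40a**2 + 266a − 588 = (2)(a**3 − 17a**2 + 91a − 147) + (−6a**2 + 84a − 294)
  a**3 − 17a**2 + 91a − 147 = (−(1/6)a + 1/2)(−6a**2 + 84a − 294) + (0)
Last nonzero remainder: −6a**2 + 84a − 294. Dividing through by −6 gives the monic gcd a**2 − 14a + 49.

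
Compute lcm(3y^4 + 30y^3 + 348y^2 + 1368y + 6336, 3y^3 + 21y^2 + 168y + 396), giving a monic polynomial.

Euclidean algorithm in ℚ[y]:
  3y^4 + 30y^3 + 348y^2 + 1368y + 6336 = (y + 3)(3y^3 + 21y^2 + 168y + 396) + (117y^2 + 468y + 5148)
  3y^3 + 21y^2 + 168y + 396 = ((1/39)y + 1/13)(117y^2 + 468y + 5148) + (0)
Last nonzero remainder: 117y^2 + 468y + 5148. Dividing through by 117 gives the monic gcd y^2 + 4y + 44.
Then lcm(f, g) = f·g / gcd(f, g); expanding and making the result monic gives the answer.

y^5 + 13y^4 + 146y^3 + 804y^2 + 3480y + 6336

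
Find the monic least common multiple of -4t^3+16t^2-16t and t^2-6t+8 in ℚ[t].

t^4-8t^3+20t^2-16t

Repeated division with remainder:
  -4t^3+16t^2-16t = (-4t-8)(t^2-6t+8) + (-32t+64)
  t^2-6t+8 = (-(1/32)t+1/8)(-32t+64) + (0)
Last nonzero remainder: -32t+64. Dividing through by -32 gives the monic gcd t-2.
Then lcm(f, g) = f·g / gcd(f, g); expanding and making the result monic gives the answer.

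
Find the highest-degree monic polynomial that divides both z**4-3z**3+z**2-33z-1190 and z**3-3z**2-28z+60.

z+5

By polynomial division,
  z**4-3z**3+z**2-33z-1190 = (z)(z**3-3z**2-28z+60) + (29z**2-93z-1190)
  z**3-3z**2-28z+60 = ((1/29)z+6/841)(29z**2-93z-1190) + ((11520/841)z+57600/841)
  29z**2-93z-1190 = ((24389/11520)z-100079/5760)((11520/841)z+57600/841) + (0)
Last nonzero remainder: (11520/841)z+57600/841. Dividing through by 11520/841 gives the monic gcd z+5.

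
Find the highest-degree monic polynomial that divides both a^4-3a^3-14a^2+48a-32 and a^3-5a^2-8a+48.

a-4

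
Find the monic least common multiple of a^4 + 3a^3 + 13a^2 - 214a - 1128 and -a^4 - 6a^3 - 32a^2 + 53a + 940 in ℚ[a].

By polynomial division,
  a^4 + 3a^3 + 13a^2 - 214a - 1128 = (-1)(-a^4 - 6a^3 - 32a^2 + 53a + 940) + (-3a^3 - 19a^2 - 161a - 188)
  -a^4 - 6a^3 - 32a^2 + 53a + 940 = ((1/3)a - 1/9)(-3a^3 - 19a^2 - 161a - 188) + ((176/9)a^2 + (880/9)a + 8272/9)
  -3a^3 - 19a^2 - 161a - 188 = (-(27/176)a - 9/44)((176/9)a^2 + (880/9)a + 8272/9) + (0)
Last nonzero remainder: (176/9)a^2 + (880/9)a + 8272/9. Dividing through by 176/9 gives the monic gcd a^2 + 5a + 47.
Then lcm(f, g) = f·g / gcd(f, g); expanding and making the result monic gives the answer.

a^6 + 4a^5 - 4a^4 - 261a^3 - 1602a^2 + 3152a + 22560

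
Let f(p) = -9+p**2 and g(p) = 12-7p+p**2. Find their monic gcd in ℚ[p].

By polynomial division,
  p**2-9 = (p**2-7p+12) + (7p-21)
  p**2-7p+12 = ((1/7)p-4/7)(7p-21) + (0)
Last nonzero remainder: 7p-21. Dividing through by 7 gives the monic gcd p-3.

-3+p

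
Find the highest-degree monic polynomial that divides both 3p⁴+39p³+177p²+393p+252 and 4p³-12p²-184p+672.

p+7

By polynomial division,
  3p⁴+39p³+177p²+393p+252 = ((3/4)p+12)(4p³-12p²-184p+672) + (459p²+2097p-7812)
  4p³-12p²-184p+672 = ((4/459)p-1544/23409)(459p²+2097p-7812) + ((58240/2601)p+407680/2601)
  459p²+2097p-7812 = ((1193859/58240)p-725679/14560)((58240/2601)p+407680/2601) + (0)
Last nonzero remainder: (58240/2601)p+407680/2601. Dividing through by 58240/2601 gives the monic gcd p+7.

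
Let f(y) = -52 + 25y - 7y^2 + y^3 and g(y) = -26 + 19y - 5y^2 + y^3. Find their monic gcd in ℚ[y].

13 - 3y + y^2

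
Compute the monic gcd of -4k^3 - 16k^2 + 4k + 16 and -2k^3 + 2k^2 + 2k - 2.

Apply the Euclidean algorithm:
  -4k^3 - 16k^2 + 4k + 16 = (2)(-2k^3 + 2k^2 + 2k - 2) + (-20k^2 + 20)
  -2k^3 + 2k^2 + 2k - 2 = ((1/10)k - 1/10)(-20k^2 + 20) + (0)
Last nonzero remainder: -20k^2 + 20. Dividing through by -20 gives the monic gcd k^2 - 1.

k^2 - 1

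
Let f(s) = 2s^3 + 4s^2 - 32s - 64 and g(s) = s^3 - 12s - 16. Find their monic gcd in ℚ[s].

Apply the Euclidean algorithm:
  2s^3 + 4s^2 - 32s - 64 = (2)(s^3 - 12s - 16) + (4s^2 - 8s - 32)
  s^3 - 12s - 16 = ((1/4)s + 1/2)(4s^2 - 8s - 32) + (0)
Last nonzero remainder: 4s^2 - 8s - 32. Dividing through by 4 gives the monic gcd s^2 - 2s - 8.

s^2 - 2s - 8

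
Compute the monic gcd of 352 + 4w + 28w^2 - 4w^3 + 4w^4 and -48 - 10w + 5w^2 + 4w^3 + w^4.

8 + 3w + w^2

Repeated division with remainder:
  4w^4 - 4w^3 + 28w^2 + 4w + 352 = (4)(w^4 + 4w^3 + 5w^2 - 10w - 48) + (-20w^3 + 8w^2 + 44w + 544)
  w^4 + 4w^3 + 5w^2 - 10w - 48 = (-(1/20)w - 11/50)(-20w^3 + 8w^2 + 44w + 544) + ((224/25)w^2 + (672/25)w + 1792/25)
  -20w^3 + 8w^2 + 44w + 544 = (-(125/56)w + 425/56)((224/25)w^2 + (672/25)w + 1792/25) + (0)
Last nonzero remainder: (224/25)w^2 + (672/25)w + 1792/25. Dividing through by 224/25 gives the monic gcd w^2 + 3w + 8.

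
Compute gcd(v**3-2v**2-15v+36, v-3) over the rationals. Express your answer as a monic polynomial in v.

v-3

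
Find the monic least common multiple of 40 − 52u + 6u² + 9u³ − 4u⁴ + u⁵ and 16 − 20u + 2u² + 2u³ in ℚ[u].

160 − 168u − 28u² + 42u³ − 7u⁴ + u⁶

By polynomial division,
  u⁵ − 4u⁴ + 9u³ + 6u² − 52u + 40 = ((1/2)u² − (5/2)u + 12)(2u³ + 2u² − 20u + 16) + (−76u² + 228u − 152)
  2u³ + 2u² − 20u + 16 = (−(1/38)u − 2/19)(−76u² + 228u − 152) + (0)
Last nonzero remainder: −76u² + 228u − 152. Dividing through by −76 gives the monic gcd u² − 3u + 2.
Then lcm(f, g) = f·g / gcd(f, g); expanding and making the result monic gives the answer.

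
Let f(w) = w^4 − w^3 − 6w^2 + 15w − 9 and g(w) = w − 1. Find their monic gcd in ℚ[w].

w − 1

Euclidean algorithm in ℚ[w]:
  w^4 − w^3 − 6w^2 + 15w − 9 = (w^3 − 6w + 9)(w − 1) + (0)
The last nonzero remainder w − 1 is already monic.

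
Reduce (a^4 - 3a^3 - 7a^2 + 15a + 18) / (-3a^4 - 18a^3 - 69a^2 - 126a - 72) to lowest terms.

(-a^2 + 6a - 9)/(3a^2 + 9a + 36)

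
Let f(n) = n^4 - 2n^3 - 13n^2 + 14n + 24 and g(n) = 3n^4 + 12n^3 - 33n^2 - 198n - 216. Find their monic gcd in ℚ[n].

n^2 - n - 12

Euclidean algorithm in ℚ[n]:
  n^4 - 2n^3 - 13n^2 + 14n + 24 = (1/3)(3n^4 + 12n^3 - 33n^2 - 198n - 216) + (-6n^3 - 2n^2 + 80n + 96)
  3n^4 + 12n^3 - 33n^2 - 198n - 216 = (-(1/2)n - 11/6)(-6n^3 - 2n^2 + 80n + 96) + ((10/3)n^2 - (10/3)n - 40)
  -6n^3 - 2n^2 + 80n + 96 = (-(9/5)n - 12/5)((10/3)n^2 - (10/3)n - 40) + (0)
Last nonzero remainder: (10/3)n^2 - (10/3)n - 40. Dividing through by 10/3 gives the monic gcd n^2 - n - 12.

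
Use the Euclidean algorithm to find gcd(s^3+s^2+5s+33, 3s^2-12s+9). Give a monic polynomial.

1

Repeated division with remainder:
  s^3+s^2+5s+33 = ((1/3)s+5/3)(3s^2-12s+9) + (22s+18)
  3s^2-12s+9 = ((3/22)s-159/242)(22s+18) + (2520/121)
  22s+18 = ((1331/1260)s+121/140)(2520/121) + (0)
The last nonzero remainder is the constant 2520/121, so the polynomials are coprime and gcd = 1.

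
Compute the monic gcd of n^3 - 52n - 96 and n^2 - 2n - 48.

By polynomial division,
  n^3 - 52n - 96 = (n + 2)(n^2 - 2n - 48) + (0)
The last nonzero remainder n^2 - 2n - 48 is already monic.

n^2 - 2n - 48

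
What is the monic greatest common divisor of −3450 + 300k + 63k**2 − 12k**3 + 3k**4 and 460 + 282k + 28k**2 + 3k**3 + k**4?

230 + 26k + k**2 + k**3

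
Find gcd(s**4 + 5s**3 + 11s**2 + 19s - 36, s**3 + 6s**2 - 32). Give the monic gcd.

s + 4

Apply the Euclidean algorithm:
  s**4 + 5s**3 + 11s**2 + 19s - 36 = (s - 1)(s**3 + 6s**2 - 32) + (17s**2 + 51s - 68)
  s**3 + 6s**2 - 32 = ((1/17)s + 3/17)(17s**2 + 51s - 68) + (-5s - 20)
  17s**2 + 51s - 68 = (-(17/5)s + 17/5)(-5s - 20) + (0)
Last nonzero remainder: -5s - 20. Dividing through by -5 gives the monic gcd s + 4.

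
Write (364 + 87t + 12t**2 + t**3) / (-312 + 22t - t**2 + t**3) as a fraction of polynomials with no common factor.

By polynomial division,
  t**3 + 12t**2 + 87t + 364 = (t**3 - t**2 + 22t - 312) + (13t**2 + 65t + 676)
  t**3 - t**2 + 22t - 312 = ((1/13)t - 6/13)(13t**2 + 65t + 676) + (0)
Last nonzero remainder: 13t**2 + 65t + 676. Dividing through by 13 gives the monic gcd t**2 + 5t + 52.
Cancel t**2 + 5t + 52 from numerator and denominator to get the reduced form.

(7 + t)/(-6 + t)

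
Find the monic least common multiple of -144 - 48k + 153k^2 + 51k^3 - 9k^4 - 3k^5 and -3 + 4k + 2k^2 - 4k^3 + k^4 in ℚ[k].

144 - 144k - 169k^2 + 169k^3 + 26k^4 - 26k^5 - k^6 + k^7

Euclidean algorithm in ℚ[k]:
  -3k^5 - 9k^4 + 51k^3 + 153k^2 - 48k - 144 = (-3k - 21)(k^4 - 4k^3 + 2k^2 + 4k - 3) + (-27k^3 + 207k^2 + 27k - 207)
  k^4 - 4k^3 + 2k^2 + 4k - 3 = (-(1/27)k - 11/81)(-27k^3 + 207k^2 + 27k - 207) + ((280/9)k^2 - 280/9)
  -27k^3 + 207k^2 + 27k - 207 = (-(243/280)k + 1863/280)((280/9)k^2 - 280/9) + (0)
Last nonzero remainder: (280/9)k^2 - 280/9. Dividing through by 280/9 gives the monic gcd k^2 - 1.
Then lcm(f, g) = f·g / gcd(f, g); expanding and making the result monic gives the answer.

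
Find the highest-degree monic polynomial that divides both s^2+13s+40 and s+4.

Apply the Euclidean algorithm:
  s^2+13s+40 = (s+9)(s+4) + (4)
  s+4 = ((1/4)s+1)(4) + (0)
The last nonzero remainder is the constant 4, so the polynomials are coprime and gcd = 1.

1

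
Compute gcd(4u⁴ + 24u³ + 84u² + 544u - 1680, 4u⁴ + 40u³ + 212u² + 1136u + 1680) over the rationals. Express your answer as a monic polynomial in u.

Repeated division with remainder:
  4u⁴ + 24u³ + 84u² + 544u - 1680 = (4u⁴ + 40u³ + 212u² + 1136u + 1680) + (-16u³ - 128u² - 592u - 3360)
  4u⁴ + 40u³ + 212u² + 1136u + 1680 = (-(1/4)u - 1/2)(-16u³ - 128u² - 592u - 3360) + (0)
Last nonzero remainder: -16u³ - 128u² - 592u - 3360. Dividing through by -16 gives the monic gcd u³ + 8u² + 37u + 210.

u³ + 8u² + 37u + 210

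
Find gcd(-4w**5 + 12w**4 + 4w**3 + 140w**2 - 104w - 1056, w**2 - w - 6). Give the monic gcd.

w**2 - w - 6

Repeated division with remainder:
  -4w**5 + 12w**4 + 4w**3 + 140w**2 - 104w - 1056 = (-4w**3 + 8w**2 - 12w + 176)(w**2 - w - 6) + (0)
The last nonzero remainder w**2 - w - 6 is already monic.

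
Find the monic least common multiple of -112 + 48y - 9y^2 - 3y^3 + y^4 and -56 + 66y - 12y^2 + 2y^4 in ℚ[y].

By polynomial division,
  y^4 - 3y^3 - 9y^2 + 48y - 112 = (1/2)(2y^4 - 12y^2 + 66y - 56) + (-3y^3 - 3y^2 + 15y - 84)
  2y^4 - 12y^2 + 66y - 56 = (-(2/3)y + 2/3)(-3y^3 - 3y^2 + 15y - 84) + (0)
Last nonzero remainder: -3y^3 - 3y^2 + 15y - 84. Dividing through by -3 gives the monic gcd y^3 + y^2 - 5y + 28.
Then lcm(f, g) = f·g / gcd(f, g); expanding and making the result monic gives the answer.

112 - 160y + 57y^2 - 6y^3 - 4y^4 + y^5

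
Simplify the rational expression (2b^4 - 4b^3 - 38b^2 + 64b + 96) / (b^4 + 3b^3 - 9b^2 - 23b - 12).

Euclidean algorithm in ℚ[b]:
  2b^4 - 4b^3 - 38b^2 + 64b + 96 = (2)(b^4 + 3b^3 - 9b^2 - 23b - 12) + (-10b^3 - 20b^2 + 110b + 120)
  b^4 + 3b^3 - 9b^2 - 23b - 12 = (-(1/10)b - 1/10)(-10b^3 - 20b^2 + 110b + 120) + (0)
Last nonzero remainder: -10b^3 - 20b^2 + 110b + 120. Dividing through by -10 gives the monic gcd b^3 + 2b^2 - 11b - 12.
Cancel b^3 + 2b^2 - 11b - 12 from numerator and denominator to get the reduced form.

(2b - 8)/(b + 1)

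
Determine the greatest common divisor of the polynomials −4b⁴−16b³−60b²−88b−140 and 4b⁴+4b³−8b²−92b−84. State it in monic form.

b²+3b+7

Repeated division with remainder:
  −4b⁴−16b³−60b²−88b−140 = (−1)(4b⁴+4b³−8b²−92b−84) + (−12b³−68b²−180b−224)
  4b⁴+4b³−8b²−92b−84 = (−(1/3)b+14/9)(−12b³−68b²−180b−224) + ((340/9)b²+(340/3)b+2380/9)
  −12b³−68b²−180b−224 = (−(27/85)b−72/85)((340/9)b²+(340/3)b+2380/9) + (0)
Last nonzero remainder: (340/9)b²+(340/3)b+2380/9. Dividing through by 340/9 gives the monic gcd b²+3b+7.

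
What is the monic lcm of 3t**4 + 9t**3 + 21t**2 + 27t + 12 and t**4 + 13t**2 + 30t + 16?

t**6 + t**5 + 17t**4 + 43t**3 + 98t**2 + 136t + 64

Repeated division with remainder:
  3t**4 + 9t**3 + 21t**2 + 27t + 12 = (3)(t**4 + 13t**2 + 30t + 16) + (9t**3 - 18t**2 - 63t - 36)
  t**4 + 13t**2 + 30t + 16 = ((1/9)t + 2/9)(9t**3 - 18t**2 - 63t - 36) + (24t**2 + 48t + 24)
  9t**3 - 18t**2 - 63t - 36 = ((3/8)t - 3/2)(24t**2 + 48t + 24) + (0)
Last nonzero remainder: 24t**2 + 48t + 24. Dividing through by 24 gives the monic gcd t**2 + 2t + 1.
Then lcm(f, g) = f·g / gcd(f, g); expanding and making the result monic gives the answer.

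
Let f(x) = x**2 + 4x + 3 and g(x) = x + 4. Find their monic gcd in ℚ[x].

1

Euclidean algorithm in ℚ[x]:
  x**2 + 4x + 3 = (x)(x + 4) + (3)
  x + 4 = ((1/3)x + 4/3)(3) + (0)
The last nonzero remainder is the constant 3, so the polynomials are coprime and gcd = 1.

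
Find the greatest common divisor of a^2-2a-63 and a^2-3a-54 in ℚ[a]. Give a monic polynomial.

a-9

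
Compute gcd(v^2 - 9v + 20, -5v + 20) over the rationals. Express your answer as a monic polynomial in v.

v - 4

Repeated division with remainder:
  v^2 - 9v + 20 = (-(1/5)v + 1)(-5v + 20) + (0)
Last nonzero remainder: -5v + 20. Dividing through by -5 gives the monic gcd v - 4.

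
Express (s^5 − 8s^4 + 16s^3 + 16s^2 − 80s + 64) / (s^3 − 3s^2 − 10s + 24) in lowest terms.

By polynomial division,
  s^5 − 8s^4 + 16s^3 + 16s^2 − 80s + 64 = (s^2 − 5s + 11)(s^3 − 3s^2 − 10s + 24) + (−25s^2 + 150s − 200)
  s^3 − 3s^2 − 10s + 24 = (−(1/25)s − 3/25)(−25s^2 + 150s − 200) + (0)
Last nonzero remainder: −25s^2 + 150s − 200. Dividing through by −25 gives the monic gcd s^2 − 6s + 8.
Cancel s^2 − 6s + 8 from numerator and denominator to get the reduced form.

(s^3 − 2s^2 − 4s + 8)/(s + 3)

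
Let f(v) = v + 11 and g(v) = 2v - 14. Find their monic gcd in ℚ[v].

1

Apply the Euclidean algorithm:
  v + 11 = (1/2)(2v - 14) + (18)
  2v - 14 = ((1/9)v - 7/9)(18) + (0)
The last nonzero remainder is the constant 18, so the polynomials are coprime and gcd = 1.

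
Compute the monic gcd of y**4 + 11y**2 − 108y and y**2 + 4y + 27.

Repeated division with remainder:
  y**4 + 11y**2 − 108y = (y**2 − 4y)(y**2 + 4y + 27) + (0)
The last nonzero remainder y**2 + 4y + 27 is already monic.

y**2 + 4y + 27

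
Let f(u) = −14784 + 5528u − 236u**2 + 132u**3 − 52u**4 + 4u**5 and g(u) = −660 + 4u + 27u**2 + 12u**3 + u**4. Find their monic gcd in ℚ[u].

Repeated division with remainder:
  4u**5 − 52u**4 + 132u**3 − 236u**2 + 5528u − 14784 = (4u − 100)(u**4 + 12u**3 + 27u**2 + 4u − 660) + (1224u**3 + 2448u**2 + 8568u − 80784)
  u**4 + 12u**3 + 27u**2 + 4u − 660 = ((1/1224)u + 5/612)(1224u**3 + 2448u**2 + 8568u − 80784) + (0)
Last nonzero remainder: 1224u**3 + 2448u**2 + 8568u − 80784. Dividing through by 1224 gives the monic gcd u**3 + 2u**2 + 7u − 66.

−66 + 7u + 2u**2 + u**3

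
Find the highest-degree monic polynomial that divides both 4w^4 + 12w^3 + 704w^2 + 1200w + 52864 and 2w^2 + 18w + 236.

w^2 + 9w + 118

Apply the Euclidean algorithm:
  4w^4 + 12w^3 + 704w^2 + 1200w + 52864 = (2w^2 - 12w + 224)(2w^2 + 18w + 236) + (0)
Last nonzero remainder: 2w^2 + 18w + 236. Dividing through by 2 gives the monic gcd w^2 + 9w + 118.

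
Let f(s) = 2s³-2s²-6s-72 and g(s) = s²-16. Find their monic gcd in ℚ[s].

Repeated division with remainder:
  2s³-2s²-6s-72 = (2s-2)(s²-16) + (26s-104)
  s²-16 = ((1/26)s+2/13)(26s-104) + (0)
Last nonzero remainder: 26s-104. Dividing through by 26 gives the monic gcd s-4.

s-4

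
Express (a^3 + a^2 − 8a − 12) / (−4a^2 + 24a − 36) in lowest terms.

Repeated division with remainder:
  a^3 + a^2 − 8a − 12 = (−(1/4)a − 7/4)(−4a^2 + 24a − 36) + (25a − 75)
  −4a^2 + 24a − 36 = (−(4/25)a + 12/25)(25a − 75) + (0)
Last nonzero remainder: 25a − 75. Dividing through by 25 gives the monic gcd a − 3.
Cancel a − 3 from numerator and denominator to get the reduced form.

(−a^2 − 4a − 4)/(4a − 12)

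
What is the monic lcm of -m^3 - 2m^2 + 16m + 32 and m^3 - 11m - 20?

m^5 + 6m^4 - 3m^3 - 86m^2 - 208m - 160

By polynomial division,
  -m^3 - 2m^2 + 16m + 32 = (-1)(m^3 - 11m - 20) + (-2m^2 + 5m + 12)
  m^3 - 11m - 20 = (-(1/2)m - 5/4)(-2m^2 + 5m + 12) + ((5/4)m - 5)
  -2m^2 + 5m + 12 = (-(8/5)m - 12/5)((5/4)m - 5) + (0)
Last nonzero remainder: (5/4)m - 5. Dividing through by 5/4 gives the monic gcd m - 4.
Then lcm(f, g) = f·g / gcd(f, g); expanding and making the result monic gives the answer.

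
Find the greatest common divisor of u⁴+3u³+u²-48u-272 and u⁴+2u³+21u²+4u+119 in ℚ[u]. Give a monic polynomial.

Euclidean algorithm in ℚ[u]:
  u⁴+3u³+u²-48u-272 = (u⁴+2u³+21u²+4u+119) + (u³-20u²-52u-391)
  u⁴+2u³+21u²+4u+119 = (u+22)(u³-20u²-52u-391) + (513u²+1539u+8721)
  u³-20u²-52u-391 = ((1/513)u-23/513)(513u²+1539u+8721) + (0)
Last nonzero remainder: 513u²+1539u+8721. Dividing through by 513 gives the monic gcd u²+3u+17.

u²+3u+17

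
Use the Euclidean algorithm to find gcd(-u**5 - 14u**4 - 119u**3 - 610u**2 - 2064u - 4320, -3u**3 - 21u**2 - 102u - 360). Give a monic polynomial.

u**3 + 7u**2 + 34u + 120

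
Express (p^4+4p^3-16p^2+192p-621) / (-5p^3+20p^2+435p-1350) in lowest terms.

(-p^2+2p-23)/(5p-50)

By polynomial division,
  p^4+4p^3-16p^2+192p-621 = (-(1/5)p-8/5)(-5p^3+20p^2+435p-1350) + (103p^2+618p-2781)
  -5p^3+20p^2+435p-1350 = (-(5/103)p+50/103)(103p^2+618p-2781) + (0)
Last nonzero remainder: 103p^2+618p-2781. Dividing through by 103 gives the monic gcd p^2+6p-27.
Cancel p^2+6p-27 from numerator and denominator to get the reduced form.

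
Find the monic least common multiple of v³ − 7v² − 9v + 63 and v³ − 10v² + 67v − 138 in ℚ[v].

v⁵ − 14v⁴ + 86v³ − 196v² − 855v + 2898

Euclidean algorithm in ℚ[v]:
  v³ − 7v² − 9v + 63 = (v³ − 10v² + 67v − 138) + (3v² − 76v + 201)
  v³ − 10v² + 67v − 138 = ((1/3)v + 46/9)(3v² − 76v + 201) + ((3496/9)v − 3496/3)
  3v² − 76v + 201 = ((27/3496)v − 603/3496)((3496/9)v − 3496/3) + (0)
Last nonzero remainder: (3496/9)v − 3496/3. Dividing through by 3496/9 gives the monic gcd v − 3.
Then lcm(f, g) = f·g / gcd(f, g); expanding and making the result monic gives the answer.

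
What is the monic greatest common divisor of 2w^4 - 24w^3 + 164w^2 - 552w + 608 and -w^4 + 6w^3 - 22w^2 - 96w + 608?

w^3 - 10w^2 + 62w - 152

Apply the Euclidean algorithm:
  2w^4 - 24w^3 + 164w^2 - 552w + 608 = (-2)(-w^4 + 6w^3 - 22w^2 - 96w + 608) + (-12w^3 + 120w^2 - 744w + 1824)
  -w^4 + 6w^3 - 22w^2 - 96w + 608 = ((1/12)w + 1/3)(-12w^3 + 120w^2 - 744w + 1824) + (0)
Last nonzero remainder: -12w^3 + 120w^2 - 744w + 1824. Dividing through by -12 gives the monic gcd w^3 - 10w^2 + 62w - 152.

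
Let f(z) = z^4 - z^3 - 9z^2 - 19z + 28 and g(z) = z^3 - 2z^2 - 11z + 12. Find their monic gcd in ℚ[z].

Euclidean algorithm in ℚ[z]:
  z^4 - z^3 - 9z^2 - 19z + 28 = (z + 1)(z^3 - 2z^2 - 11z + 12) + (4z^2 - 20z + 16)
  z^3 - 2z^2 - 11z + 12 = ((1/4)z + 3/4)(4z^2 - 20z + 16) + (0)
Last nonzero remainder: 4z^2 - 20z + 16. Dividing through by 4 gives the monic gcd z^2 - 5z + 4.

z^2 - 5z + 4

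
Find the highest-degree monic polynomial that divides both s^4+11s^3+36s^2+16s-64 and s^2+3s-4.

Repeated division with remainder:
  s^4+11s^3+36s^2+16s-64 = (s^2+8s+16)(s^2+3s-4) + (0)
The last nonzero remainder s^2+3s-4 is already monic.

s^2+3s-4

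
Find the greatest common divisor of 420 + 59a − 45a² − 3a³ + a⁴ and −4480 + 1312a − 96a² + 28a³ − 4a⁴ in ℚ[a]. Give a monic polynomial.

28 − 11a + a²

Apply the Euclidean algorithm:
  a⁴ − 3a³ − 45a² + 59a + 420 = (−1/4)(−4a⁴ + 28a³ − 96a² + 1312a − 4480) + (4a³ − 69a² + 387a − 700)
  −4a⁴ + 28a³ − 96a² + 1312a − 4480 = (−a − 41/4)(4a³ − 69a² + 387a − 700) + (−(1665/4)a² + (18315/4)a − 11655)
  4a³ − 69a² + 387a − 700 = (−(16/1665)a + 20/333)(−(1665/4)a² + (18315/4)a − 11655) + (0)
Last nonzero remainder: −(1665/4)a² + (18315/4)a − 11655. Dividing through by −1665/4 gives the monic gcd a² − 11a + 28.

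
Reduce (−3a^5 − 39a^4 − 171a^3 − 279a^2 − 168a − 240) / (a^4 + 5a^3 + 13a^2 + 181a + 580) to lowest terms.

Euclidean algorithm in ℚ[a]:
  −3a^5 − 39a^4 − 171a^3 − 279a^2 − 168a − 240 = (−3a − 24)(a^4 + 5a^3 + 13a^2 + 181a + 580) + (−12a^3 + 576a^2 + 5916a + 13680)
  a^4 + 5a^3 + 13a^2 + 181a + 580 = (−(1/12)a − 53/12)(−12a^3 + 576a^2 + 5916a + 13680) + (3050a^2 + 27450a + 61000)
  −12a^3 + 576a^2 + 5916a + 13680 = (−(6/1525)a + 342/1525)(3050a^2 + 27450a + 61000) + (0)
Last nonzero remainder: 3050a^2 + 27450a + 61000. Dividing through by 3050 gives the monic gcd a^2 + 9a + 20.
Cancel a^2 + 9a + 20 from numerator and denominator to get the reduced form.

(−3a^3 − 12a^2 − 3a − 12)/(a^2 − 4a + 29)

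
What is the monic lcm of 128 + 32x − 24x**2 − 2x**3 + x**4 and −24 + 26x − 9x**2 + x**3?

768 − 448x − 176x**2 + 140x**3 − 8x**4 − 7x**5 + x**6

By polynomial division,
  x**4 − 2x**3 − 24x**2 + 32x + 128 = (x + 7)(x**3 − 9x**2 + 26x − 24) + (13x**2 − 126x + 296)
  x**3 − 9x**2 + 26x − 24 = ((1/13)x + 9/169)(13x**2 − 126x + 296) + ((1680/169)x − 6720/169)
  13x**2 − 126x + 296 = ((2197/1680)x − 6253/840)((1680/169)x − 6720/169) + (0)
Last nonzero remainder: (1680/169)x − 6720/169. Dividing through by 1680/169 gives the monic gcd x − 4.
Then lcm(f, g) = f·g / gcd(f, g); expanding and making the result monic gives the answer.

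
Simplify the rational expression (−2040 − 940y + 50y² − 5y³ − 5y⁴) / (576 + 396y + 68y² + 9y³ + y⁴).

Repeated division with remainder:
  −5y⁴ − 5y³ + 50y² − 940y − 2040 = (−5)(y⁴ + 9y³ + 68y² + 396y + 576) + (40y³ + 390y² + 1040y + 840)
  y⁴ + 9y³ + 68y² + 396y + 576 = ((1/40)y − 3/160)(40y³ + 390y² + 1040y + 840) + ((789/16)y² + (789/2)y + 2367/4)
  40y³ + 390y² + 1040y + 840 = ((640/789)y + 1120/789)((789/16)y² + (789/2)y + 2367/4) + (0)
Last nonzero remainder: (789/16)y² + (789/2)y + 2367/4. Dividing through by 789/16 gives the monic gcd y² + 8y + 12.
Cancel y² + 8y + 12 from numerator and denominator to get the reduced form.

(−170 + 35y − 5y²)/(48 + y + y²)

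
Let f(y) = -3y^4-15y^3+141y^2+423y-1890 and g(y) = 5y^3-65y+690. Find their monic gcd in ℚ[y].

y+6

By polynomial division,
  -3y^4-15y^3+141y^2+423y-1890 = (-(3/5)y-3)(5y^3-65y+690) + (102y^2+642y+180)
  5y^3-65y+690 = ((5/102)y-535/1734)(102y^2+642y+180) + ((35910/289)y+215460/289)
  102y^2+642y+180 = ((4913/5985)y+289/1197)((35910/289)y+215460/289) + (0)
Last nonzero remainder: (35910/289)y+215460/289. Dividing through by 35910/289 gives the monic gcd y+6.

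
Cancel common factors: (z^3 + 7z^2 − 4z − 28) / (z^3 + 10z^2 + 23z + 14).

Repeated division with remainder:
  z^3 + 7z^2 − 4z − 28 = (z^3 + 10z^2 + 23z + 14) + (−3z^2 − 27z − 42)
  z^3 + 10z^2 + 23z + 14 = (−(1/3)z − 1/3)(−3z^2 − 27z − 42) + (0)
Last nonzero remainder: −3z^2 − 27z − 42. Dividing through by −3 gives the monic gcd z^2 + 9z + 14.
Cancel z^2 + 9z + 14 from numerator and denominator to get the reduced form.

(z − 2)/(z + 1)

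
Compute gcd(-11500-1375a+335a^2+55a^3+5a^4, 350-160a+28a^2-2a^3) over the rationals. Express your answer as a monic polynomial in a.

Apply the Euclidean algorithm:
  5a^4+55a^3+335a^2-1375a-11500 = (-(5/2)a-125/2)(-2a^3+28a^2-160a+350) + (1685a^2-10500a+10375)
  -2a^3+28a^2-160a+350 = (-(2/1685)a+5236/567845)(1685a^2-10500a+10375) + (-(5776890/113569)a+28884450/113569)
  1685a^2-10500a+10375 = (-(38272753/1155378)a+47131135/1155378)(-(5776890/113569)a+28884450/113569) + (0)
Last nonzero remainder: -(5776890/113569)a+28884450/113569. Dividing through by -5776890/113569 gives the monic gcd a-5.

-5+a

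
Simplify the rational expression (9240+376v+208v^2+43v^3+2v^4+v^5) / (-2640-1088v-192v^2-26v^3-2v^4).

Repeated division with remainder:
  v^5+2v^4+43v^3+208v^2+376v+9240 = (-(1/2)v+11/2)(-2v^4-26v^3-192v^2-1088v-2640) + (90v^3+720v^2+5040v+23760)
  -2v^4-26v^3-192v^2-1088v-2640 = (-(1/45)v-1/9)(90v^3+720v^2+5040v+23760) + (0)
Last nonzero remainder: 90v^3+720v^2+5040v+23760. Dividing through by 90 gives the monic gcd v^3+8v^2+56v+264.
Cancel v^3+8v^2+56v+264 from numerator and denominator to get the reduced form.

(-35+6v-v^2)/(10+2v)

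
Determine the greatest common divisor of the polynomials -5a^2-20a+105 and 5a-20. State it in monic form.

1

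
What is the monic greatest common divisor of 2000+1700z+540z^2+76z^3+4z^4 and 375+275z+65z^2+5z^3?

25+10z+z^2

By polynomial division,
  4z^4+76z^3+540z^2+1700z+2000 = ((4/5)z+24/5)(5z^3+65z^2+275z+375) + (8z^2+80z+200)
  5z^3+65z^2+275z+375 = ((5/8)z+15/8)(8z^2+80z+200) + (0)
Last nonzero remainder: 8z^2+80z+200. Dividing through by 8 gives the monic gcd z^2+10z+25.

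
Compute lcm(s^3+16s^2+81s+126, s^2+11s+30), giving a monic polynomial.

By polynomial division,
  s^3+16s^2+81s+126 = (s+5)(s^2+11s+30) + (-4s-24)
  s^2+11s+30 = (-(1/4)s-5/4)(-4s-24) + (0)
Last nonzero remainder: -4s-24. Dividing through by -4 gives the monic gcd s+6.
Then lcm(f, g) = f·g / gcd(f, g); expanding and making the result monic gives the answer.

s^4+21s^3+161s^2+531s+630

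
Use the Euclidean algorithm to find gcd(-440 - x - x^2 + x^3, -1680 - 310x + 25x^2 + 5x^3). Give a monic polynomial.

Repeated division with remainder:
  x^3 - x^2 - x - 440 = (1/5)(5x^3 + 25x^2 - 310x - 1680) + (-6x^2 + 61x - 104)
  5x^3 + 25x^2 - 310x - 1680 = (-(5/6)x - 455/36)(-6x^2 + 61x - 104) + ((13475/36)x - 26950/9)
  -6x^2 + 61x - 104 = (-(216/13475)x + 468/13475)((13475/36)x - 26950/9) + (0)
Last nonzero remainder: (13475/36)x - 26950/9. Dividing through by 13475/36 gives the monic gcd x - 8.

-8 + x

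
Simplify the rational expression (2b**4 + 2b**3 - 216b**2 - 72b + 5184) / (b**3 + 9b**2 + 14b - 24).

(2b**3 - 10b**2 - 156b + 864)/(b**2 + 3b - 4)

Euclidean algorithm in ℚ[b]:
  2b**4 + 2b**3 - 216b**2 - 72b + 5184 = (2b - 16)(b**3 + 9b**2 + 14b - 24) + (-100b**2 + 200b + 4800)
  b**3 + 9b**2 + 14b - 24 = (-(1/100)b - 11/100)(-100b**2 + 200b + 4800) + (84b + 504)
  -100b**2 + 200b + 4800 = (-(25/21)b + 200/21)(84b + 504) + (0)
Last nonzero remainder: 84b + 504. Dividing through by 84 gives the monic gcd b + 6.
Cancel b + 6 from numerator and denominator to get the reduced form.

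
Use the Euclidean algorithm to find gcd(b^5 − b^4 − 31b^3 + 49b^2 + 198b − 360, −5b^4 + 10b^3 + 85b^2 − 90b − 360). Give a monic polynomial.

b^3 − 4b^2 − 9b + 36

By polynomial division,
  b^5 − b^4 − 31b^3 + 49b^2 + 198b − 360 = (−(1/5)b − 1/5)(−5b^4 + 10b^3 + 85b^2 − 90b − 360) + (−12b^3 + 48b^2 + 108b − 432)
  −5b^4 + 10b^3 + 85b^2 − 90b − 360 = ((5/12)b + 5/6)(−12b^3 + 48b^2 + 108b − 432) + (0)
Last nonzero remainder: −12b^3 + 48b^2 + 108b − 432. Dividing through by −12 gives the monic gcd b^3 − 4b^2 − 9b + 36.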